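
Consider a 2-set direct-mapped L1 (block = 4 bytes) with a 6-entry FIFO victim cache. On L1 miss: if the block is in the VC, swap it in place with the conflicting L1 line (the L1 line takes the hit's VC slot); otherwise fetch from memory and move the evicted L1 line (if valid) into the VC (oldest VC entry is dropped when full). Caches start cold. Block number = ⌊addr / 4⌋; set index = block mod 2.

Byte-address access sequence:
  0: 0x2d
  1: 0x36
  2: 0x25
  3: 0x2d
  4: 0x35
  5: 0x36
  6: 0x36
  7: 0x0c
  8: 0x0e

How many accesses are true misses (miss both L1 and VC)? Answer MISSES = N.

MISSES = 4

0: 0x2d (blk 11, set 1) → MISS  vc=[]
1: 0x36 (blk 13, set 1) → MISS  vc=[11]
2: 0x25 (blk 9, set 1) → MISS  vc=[11, 13]
3: 0x2d (blk 11, set 1) → VC-HIT  vc=[9, 13]
4: 0x35 (blk 13, set 1) → VC-HIT  vc=[9, 11]
5: 0x36 (blk 13, set 1) → L1-HIT  vc=[9, 11]
6: 0x36 (blk 13, set 1) → L1-HIT  vc=[9, 11]
7: 0xc (blk 3, set 1) → MISS  vc=[9, 11, 13]
8: 0xe (blk 3, set 1) → L1-HIT  vc=[9, 11, 13]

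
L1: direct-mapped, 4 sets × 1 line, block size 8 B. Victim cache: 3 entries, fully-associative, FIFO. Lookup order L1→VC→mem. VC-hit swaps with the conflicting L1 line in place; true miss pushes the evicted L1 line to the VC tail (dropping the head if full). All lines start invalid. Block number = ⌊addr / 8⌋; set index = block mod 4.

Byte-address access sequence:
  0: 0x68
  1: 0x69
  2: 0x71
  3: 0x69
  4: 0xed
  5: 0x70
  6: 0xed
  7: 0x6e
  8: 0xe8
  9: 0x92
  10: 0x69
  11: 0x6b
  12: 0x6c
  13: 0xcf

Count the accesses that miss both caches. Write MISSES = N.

MISSES = 5

#0 0x68→b13/s1 MISS; vc=[]
#1 0x69→b13/s1 L1-HIT; vc=[]
#2 0x71→b14/s2 MISS; vc=[]
#3 0x69→b13/s1 L1-HIT; vc=[]
#4 0xed→b29/s1 MISS; vc=[13]
#5 0x70→b14/s2 L1-HIT; vc=[13]
#6 0xed→b29/s1 L1-HIT; vc=[13]
#7 0x6e→b13/s1 VC-HIT; vc=[29]
#8 0xe8→b29/s1 VC-HIT; vc=[13]
#9 0x92→b18/s2 MISS; vc=[13,14]
#10 0x69→b13/s1 VC-HIT; vc=[29,14]
#11 0x6b→b13/s1 L1-HIT; vc=[29,14]
#12 0x6c→b13/s1 L1-HIT; vc=[29,14]
#13 0xcf→b25/s1 MISS; vc=[29,14,13]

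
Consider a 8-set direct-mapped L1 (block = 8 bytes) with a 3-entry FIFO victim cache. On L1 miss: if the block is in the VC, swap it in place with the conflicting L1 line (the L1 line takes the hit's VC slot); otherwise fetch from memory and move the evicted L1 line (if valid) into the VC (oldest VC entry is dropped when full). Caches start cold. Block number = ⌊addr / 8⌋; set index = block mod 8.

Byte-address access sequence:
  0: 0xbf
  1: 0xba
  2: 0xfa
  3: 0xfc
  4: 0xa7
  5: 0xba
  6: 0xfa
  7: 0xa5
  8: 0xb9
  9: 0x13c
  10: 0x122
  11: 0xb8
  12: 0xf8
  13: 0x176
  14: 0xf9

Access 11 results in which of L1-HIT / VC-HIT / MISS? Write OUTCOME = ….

OUTCOME = VC-HIT

#0 0xbf→b23/s7 MISS; vc=[]
#1 0xba→b23/s7 L1-HIT; vc=[]
#2 0xfa→b31/s7 MISS; vc=[23]
#3 0xfc→b31/s7 L1-HIT; vc=[23]
#4 0xa7→b20/s4 MISS; vc=[23]
#5 0xba→b23/s7 VC-HIT; vc=[31]
#6 0xfa→b31/s7 VC-HIT; vc=[23]
#7 0xa5→b20/s4 L1-HIT; vc=[23]
#8 0xb9→b23/s7 VC-HIT; vc=[31]
#9 0x13c→b39/s7 MISS; vc=[31,23]
#10 0x122→b36/s4 MISS; vc=[31,23,20]
#11 0xb8→b23/s7 VC-HIT; vc=[31,39,20]
#12 0xf8→b31/s7 VC-HIT; vc=[23,39,20]
#13 0x176→b46/s6 MISS; vc=[23,39,20]
#14 0xf9→b31/s7 L1-HIT; vc=[23,39,20]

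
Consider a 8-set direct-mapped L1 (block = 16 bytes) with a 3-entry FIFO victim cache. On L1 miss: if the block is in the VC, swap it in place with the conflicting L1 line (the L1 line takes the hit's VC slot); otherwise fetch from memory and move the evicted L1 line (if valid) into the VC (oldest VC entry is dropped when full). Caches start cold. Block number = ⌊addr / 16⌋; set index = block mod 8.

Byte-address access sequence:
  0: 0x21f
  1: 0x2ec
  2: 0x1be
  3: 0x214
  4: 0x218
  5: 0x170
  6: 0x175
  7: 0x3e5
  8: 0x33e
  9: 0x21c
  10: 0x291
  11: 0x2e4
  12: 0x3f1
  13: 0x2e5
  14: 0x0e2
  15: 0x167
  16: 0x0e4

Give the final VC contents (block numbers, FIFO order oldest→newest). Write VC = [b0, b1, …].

VC = [23, 46, 22]

0: 0x21f (blk 33, set 1) → MISS  vc=[]
1: 0x2ec (blk 46, set 6) → MISS  vc=[]
2: 0x1be (blk 27, set 3) → MISS  vc=[]
3: 0x214 (blk 33, set 1) → L1-HIT  vc=[]
4: 0x218 (blk 33, set 1) → L1-HIT  vc=[]
5: 0x170 (blk 23, set 7) → MISS  vc=[]
6: 0x175 (blk 23, set 7) → L1-HIT  vc=[]
7: 0x3e5 (blk 62, set 6) → MISS  vc=[46]
8: 0x33e (blk 51, set 3) → MISS  vc=[46, 27]
9: 0x21c (blk 33, set 1) → L1-HIT  vc=[46, 27]
10: 0x291 (blk 41, set 1) → MISS  vc=[46, 27, 33]
11: 0x2e4 (blk 46, set 6) → VC-HIT  vc=[62, 27, 33]
12: 0x3f1 (blk 63, set 7) → MISS  vc=[27, 33, 23]
13: 0x2e5 (blk 46, set 6) → L1-HIT  vc=[27, 33, 23]
14: 0xe2 (blk 14, set 6) → MISS  vc=[33, 23, 46]
15: 0x167 (blk 22, set 6) → MISS  vc=[23, 46, 14]
16: 0xe4 (blk 14, set 6) → VC-HIT  vc=[23, 46, 22]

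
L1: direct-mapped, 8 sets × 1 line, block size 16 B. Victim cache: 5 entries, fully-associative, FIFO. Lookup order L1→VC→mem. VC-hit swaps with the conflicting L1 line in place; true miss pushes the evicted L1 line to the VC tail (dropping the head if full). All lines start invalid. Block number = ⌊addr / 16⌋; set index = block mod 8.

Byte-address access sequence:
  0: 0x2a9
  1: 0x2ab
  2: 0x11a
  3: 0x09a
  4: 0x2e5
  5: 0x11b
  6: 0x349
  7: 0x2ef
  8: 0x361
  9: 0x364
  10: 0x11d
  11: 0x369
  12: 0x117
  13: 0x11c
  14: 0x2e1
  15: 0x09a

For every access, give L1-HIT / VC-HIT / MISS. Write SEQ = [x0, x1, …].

SEQ = [MISS, L1-HIT, MISS, MISS, MISS, VC-HIT, MISS, L1-HIT, MISS, L1-HIT, L1-HIT, L1-HIT, L1-HIT, L1-HIT, VC-HIT, VC-HIT]

  [0] addr=0x2a9 blk=42 s=2: MISS | VC []
  [1] addr=0x2ab blk=42 s=2: L1-HIT | VC []
  [2] addr=0x11a blk=17 s=1: MISS | VC []
  [3] addr=0x9a blk=9 s=1: MISS | VC [17]
  [4] addr=0x2e5 blk=46 s=6: MISS | VC [17]
  [5] addr=0x11b blk=17 s=1: VC-HIT | VC [9]
  [6] addr=0x349 blk=52 s=4: MISS | VC [9]
  [7] addr=0x2ef blk=46 s=6: L1-HIT | VC [9]
  [8] addr=0x361 blk=54 s=6: MISS | VC [9, 46]
  [9] addr=0x364 blk=54 s=6: L1-HIT | VC [9, 46]
  [10] addr=0x11d blk=17 s=1: L1-HIT | VC [9, 46]
  [11] addr=0x369 blk=54 s=6: L1-HIT | VC [9, 46]
  [12] addr=0x117 blk=17 s=1: L1-HIT | VC [9, 46]
  [13] addr=0x11c blk=17 s=1: L1-HIT | VC [9, 46]
  [14] addr=0x2e1 blk=46 s=6: VC-HIT | VC [9, 54]
  [15] addr=0x9a blk=9 s=1: VC-HIT | VC [17, 54]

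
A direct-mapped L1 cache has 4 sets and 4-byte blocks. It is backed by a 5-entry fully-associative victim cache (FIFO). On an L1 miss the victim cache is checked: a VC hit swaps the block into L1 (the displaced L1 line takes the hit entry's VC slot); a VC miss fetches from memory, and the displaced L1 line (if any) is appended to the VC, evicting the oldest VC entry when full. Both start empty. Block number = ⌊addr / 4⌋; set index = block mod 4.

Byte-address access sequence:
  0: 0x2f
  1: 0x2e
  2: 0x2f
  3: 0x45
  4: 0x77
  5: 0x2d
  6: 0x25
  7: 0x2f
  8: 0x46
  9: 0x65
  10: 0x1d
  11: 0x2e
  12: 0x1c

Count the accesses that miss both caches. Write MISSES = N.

MISSES = 6

  [0] addr=0x2f blk=11 s=3: MISS | VC []
  [1] addr=0x2e blk=11 s=3: L1-HIT | VC []
  [2] addr=0x2f blk=11 s=3: L1-HIT | VC []
  [3] addr=0x45 blk=17 s=1: MISS | VC []
  [4] addr=0x77 blk=29 s=1: MISS | VC [17]
  [5] addr=0x2d blk=11 s=3: L1-HIT | VC [17]
  [6] addr=0x25 blk=9 s=1: MISS | VC [17, 29]
  [7] addr=0x2f blk=11 s=3: L1-HIT | VC [17, 29]
  [8] addr=0x46 blk=17 s=1: VC-HIT | VC [9, 29]
  [9] addr=0x65 blk=25 s=1: MISS | VC [9, 29, 17]
  [10] addr=0x1d blk=7 s=3: MISS | VC [9, 29, 17, 11]
  [11] addr=0x2e blk=11 s=3: VC-HIT | VC [9, 29, 17, 7]
  [12] addr=0x1c blk=7 s=3: VC-HIT | VC [9, 29, 17, 11]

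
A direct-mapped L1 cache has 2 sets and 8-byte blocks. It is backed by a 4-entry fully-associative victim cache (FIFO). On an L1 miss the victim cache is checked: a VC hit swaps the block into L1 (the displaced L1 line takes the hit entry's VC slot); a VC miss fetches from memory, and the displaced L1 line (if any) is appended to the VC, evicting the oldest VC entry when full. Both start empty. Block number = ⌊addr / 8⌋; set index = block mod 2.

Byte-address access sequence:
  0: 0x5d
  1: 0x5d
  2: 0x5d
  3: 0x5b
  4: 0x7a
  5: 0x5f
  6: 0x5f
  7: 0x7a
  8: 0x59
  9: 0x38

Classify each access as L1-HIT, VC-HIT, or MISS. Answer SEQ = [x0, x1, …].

0: 0x5d (blk 11, set 1) → MISS  vc=[]
1: 0x5d (blk 11, set 1) → L1-HIT  vc=[]
2: 0x5d (blk 11, set 1) → L1-HIT  vc=[]
3: 0x5b (blk 11, set 1) → L1-HIT  vc=[]
4: 0x7a (blk 15, set 1) → MISS  vc=[11]
5: 0x5f (blk 11, set 1) → VC-HIT  vc=[15]
6: 0x5f (blk 11, set 1) → L1-HIT  vc=[15]
7: 0x7a (blk 15, set 1) → VC-HIT  vc=[11]
8: 0x59 (blk 11, set 1) → VC-HIT  vc=[15]
9: 0x38 (blk 7, set 1) → MISS  vc=[15, 11]

SEQ = [MISS, L1-HIT, L1-HIT, L1-HIT, MISS, VC-HIT, L1-HIT, VC-HIT, VC-HIT, MISS]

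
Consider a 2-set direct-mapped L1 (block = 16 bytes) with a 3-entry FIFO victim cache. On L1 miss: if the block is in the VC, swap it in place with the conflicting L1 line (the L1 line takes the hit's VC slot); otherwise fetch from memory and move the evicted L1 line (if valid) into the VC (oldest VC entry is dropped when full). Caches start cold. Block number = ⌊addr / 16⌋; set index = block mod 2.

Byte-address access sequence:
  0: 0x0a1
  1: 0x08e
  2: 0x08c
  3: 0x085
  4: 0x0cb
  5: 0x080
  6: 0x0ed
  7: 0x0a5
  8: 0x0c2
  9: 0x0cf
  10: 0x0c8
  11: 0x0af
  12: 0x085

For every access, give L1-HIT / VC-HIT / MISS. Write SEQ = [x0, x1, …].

0: 0xa1 (blk 10, set 0) → MISS  vc=[]
1: 0x8e (blk 8, set 0) → MISS  vc=[10]
2: 0x8c (blk 8, set 0) → L1-HIT  vc=[10]
3: 0x85 (blk 8, set 0) → L1-HIT  vc=[10]
4: 0xcb (blk 12, set 0) → MISS  vc=[10, 8]
5: 0x80 (blk 8, set 0) → VC-HIT  vc=[10, 12]
6: 0xed (blk 14, set 0) → MISS  vc=[10, 12, 8]
7: 0xa5 (blk 10, set 0) → VC-HIT  vc=[14, 12, 8]
8: 0xc2 (blk 12, set 0) → VC-HIT  vc=[14, 10, 8]
9: 0xcf (blk 12, set 0) → L1-HIT  vc=[14, 10, 8]
10: 0xc8 (blk 12, set 0) → L1-HIT  vc=[14, 10, 8]
11: 0xaf (blk 10, set 0) → VC-HIT  vc=[14, 12, 8]
12: 0x85 (blk 8, set 0) → VC-HIT  vc=[14, 12, 10]

SEQ = [MISS, MISS, L1-HIT, L1-HIT, MISS, VC-HIT, MISS, VC-HIT, VC-HIT, L1-HIT, L1-HIT, VC-HIT, VC-HIT]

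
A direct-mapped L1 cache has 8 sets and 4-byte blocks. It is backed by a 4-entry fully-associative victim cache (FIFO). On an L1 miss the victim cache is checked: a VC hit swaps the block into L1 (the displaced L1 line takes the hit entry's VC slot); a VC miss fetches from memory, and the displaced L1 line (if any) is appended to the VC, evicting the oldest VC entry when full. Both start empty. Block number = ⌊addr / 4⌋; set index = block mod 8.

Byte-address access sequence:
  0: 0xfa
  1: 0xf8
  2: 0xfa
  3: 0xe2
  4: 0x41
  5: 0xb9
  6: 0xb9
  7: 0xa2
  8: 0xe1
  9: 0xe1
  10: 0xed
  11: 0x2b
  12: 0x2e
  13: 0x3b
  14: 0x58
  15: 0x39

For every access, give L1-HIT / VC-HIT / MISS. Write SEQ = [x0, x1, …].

  [0] addr=0xfa blk=62 s=6: MISS | VC []
  [1] addr=0xf8 blk=62 s=6: L1-HIT | VC []
  [2] addr=0xfa blk=62 s=6: L1-HIT | VC []
  [3] addr=0xe2 blk=56 s=0: MISS | VC []
  [4] addr=0x41 blk=16 s=0: MISS | VC [56]
  [5] addr=0xb9 blk=46 s=6: MISS | VC [56, 62]
  [6] addr=0xb9 blk=46 s=6: L1-HIT | VC [56, 62]
  [7] addr=0xa2 blk=40 s=0: MISS | VC [56, 62, 16]
  [8] addr=0xe1 blk=56 s=0: VC-HIT | VC [40, 62, 16]
  [9] addr=0xe1 blk=56 s=0: L1-HIT | VC [40, 62, 16]
  [10] addr=0xed blk=59 s=3: MISS | VC [40, 62, 16]
  [11] addr=0x2b blk=10 s=2: MISS | VC [40, 62, 16]
  [12] addr=0x2e blk=11 s=3: MISS | VC [40, 62, 16, 59]
  [13] addr=0x3b blk=14 s=6: MISS | VC [62, 16, 59, 46]
  [14] addr=0x58 blk=22 s=6: MISS | VC [16, 59, 46, 14]
  [15] addr=0x39 blk=14 s=6: VC-HIT | VC [16, 59, 46, 22]

SEQ = [MISS, L1-HIT, L1-HIT, MISS, MISS, MISS, L1-HIT, MISS, VC-HIT, L1-HIT, MISS, MISS, MISS, MISS, MISS, VC-HIT]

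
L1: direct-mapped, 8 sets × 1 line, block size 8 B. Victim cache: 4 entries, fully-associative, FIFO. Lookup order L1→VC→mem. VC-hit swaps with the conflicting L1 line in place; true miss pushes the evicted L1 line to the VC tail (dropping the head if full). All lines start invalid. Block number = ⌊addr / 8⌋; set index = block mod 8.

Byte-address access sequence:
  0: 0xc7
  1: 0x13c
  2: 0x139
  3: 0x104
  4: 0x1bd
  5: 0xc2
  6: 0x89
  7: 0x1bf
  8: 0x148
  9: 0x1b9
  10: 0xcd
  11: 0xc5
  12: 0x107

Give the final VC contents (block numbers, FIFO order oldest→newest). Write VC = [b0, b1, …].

  [0] addr=0xc7 blk=24 s=0: MISS | VC []
  [1] addr=0x13c blk=39 s=7: MISS | VC []
  [2] addr=0x139 blk=39 s=7: L1-HIT | VC []
  [3] addr=0x104 blk=32 s=0: MISS | VC [24]
  [4] addr=0x1bd blk=55 s=7: MISS | VC [24, 39]
  [5] addr=0xc2 blk=24 s=0: VC-HIT | VC [32, 39]
  [6] addr=0x89 blk=17 s=1: MISS | VC [32, 39]
  [7] addr=0x1bf blk=55 s=7: L1-HIT | VC [32, 39]
  [8] addr=0x148 blk=41 s=1: MISS | VC [32, 39, 17]
  [9] addr=0x1b9 blk=55 s=7: L1-HIT | VC [32, 39, 17]
  [10] addr=0xcd blk=25 s=1: MISS | VC [32, 39, 17, 41]
  [11] addr=0xc5 blk=24 s=0: L1-HIT | VC [32, 39, 17, 41]
  [12] addr=0x107 blk=32 s=0: VC-HIT | VC [24, 39, 17, 41]

VC = [24, 39, 17, 41]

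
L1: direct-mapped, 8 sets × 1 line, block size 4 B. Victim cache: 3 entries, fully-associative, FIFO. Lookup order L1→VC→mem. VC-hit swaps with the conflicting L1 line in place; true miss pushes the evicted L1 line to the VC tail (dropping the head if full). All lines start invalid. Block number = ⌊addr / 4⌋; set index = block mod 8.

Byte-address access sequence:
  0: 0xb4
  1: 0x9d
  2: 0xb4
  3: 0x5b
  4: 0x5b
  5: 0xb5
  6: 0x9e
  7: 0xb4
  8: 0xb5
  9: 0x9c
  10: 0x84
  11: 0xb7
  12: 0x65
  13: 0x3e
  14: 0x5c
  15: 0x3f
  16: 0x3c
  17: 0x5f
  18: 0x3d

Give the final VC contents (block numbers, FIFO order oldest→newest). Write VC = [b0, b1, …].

0: 0xb4 (blk 45, set 5) → MISS  vc=[]
1: 0x9d (blk 39, set 7) → MISS  vc=[]
2: 0xb4 (blk 45, set 5) → L1-HIT  vc=[]
3: 0x5b (blk 22, set 6) → MISS  vc=[]
4: 0x5b (blk 22, set 6) → L1-HIT  vc=[]
5: 0xb5 (blk 45, set 5) → L1-HIT  vc=[]
6: 0x9e (blk 39, set 7) → L1-HIT  vc=[]
7: 0xb4 (blk 45, set 5) → L1-HIT  vc=[]
8: 0xb5 (blk 45, set 5) → L1-HIT  vc=[]
9: 0x9c (blk 39, set 7) → L1-HIT  vc=[]
10: 0x84 (blk 33, set 1) → MISS  vc=[]
11: 0xb7 (blk 45, set 5) → L1-HIT  vc=[]
12: 0x65 (blk 25, set 1) → MISS  vc=[33]
13: 0x3e (blk 15, set 7) → MISS  vc=[33, 39]
14: 0x5c (blk 23, set 7) → MISS  vc=[33, 39, 15]
15: 0x3f (blk 15, set 7) → VC-HIT  vc=[33, 39, 23]
16: 0x3c (blk 15, set 7) → L1-HIT  vc=[33, 39, 23]
17: 0x5f (blk 23, set 7) → VC-HIT  vc=[33, 39, 15]
18: 0x3d (blk 15, set 7) → VC-HIT  vc=[33, 39, 23]

VC = [33, 39, 23]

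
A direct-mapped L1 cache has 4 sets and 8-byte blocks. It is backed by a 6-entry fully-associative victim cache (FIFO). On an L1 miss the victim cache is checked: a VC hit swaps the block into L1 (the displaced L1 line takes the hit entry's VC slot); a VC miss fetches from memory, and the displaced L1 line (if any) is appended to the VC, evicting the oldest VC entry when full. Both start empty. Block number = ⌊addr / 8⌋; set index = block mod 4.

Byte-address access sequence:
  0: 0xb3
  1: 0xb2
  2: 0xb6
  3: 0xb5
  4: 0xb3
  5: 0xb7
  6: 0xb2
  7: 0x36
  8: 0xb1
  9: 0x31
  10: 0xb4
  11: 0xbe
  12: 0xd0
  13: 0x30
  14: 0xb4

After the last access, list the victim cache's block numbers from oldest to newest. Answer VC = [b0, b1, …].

0: 0xb3 (blk 22, set 2) → MISS  vc=[]
1: 0xb2 (blk 22, set 2) → L1-HIT  vc=[]
2: 0xb6 (blk 22, set 2) → L1-HIT  vc=[]
3: 0xb5 (blk 22, set 2) → L1-HIT  vc=[]
4: 0xb3 (blk 22, set 2) → L1-HIT  vc=[]
5: 0xb7 (blk 22, set 2) → L1-HIT  vc=[]
6: 0xb2 (blk 22, set 2) → L1-HIT  vc=[]
7: 0x36 (blk 6, set 2) → MISS  vc=[22]
8: 0xb1 (blk 22, set 2) → VC-HIT  vc=[6]
9: 0x31 (blk 6, set 2) → VC-HIT  vc=[22]
10: 0xb4 (blk 22, set 2) → VC-HIT  vc=[6]
11: 0xbe (blk 23, set 3) → MISS  vc=[6]
12: 0xd0 (blk 26, set 2) → MISS  vc=[6, 22]
13: 0x30 (blk 6, set 2) → VC-HIT  vc=[26, 22]
14: 0xb4 (blk 22, set 2) → VC-HIT  vc=[26, 6]

VC = [26, 6]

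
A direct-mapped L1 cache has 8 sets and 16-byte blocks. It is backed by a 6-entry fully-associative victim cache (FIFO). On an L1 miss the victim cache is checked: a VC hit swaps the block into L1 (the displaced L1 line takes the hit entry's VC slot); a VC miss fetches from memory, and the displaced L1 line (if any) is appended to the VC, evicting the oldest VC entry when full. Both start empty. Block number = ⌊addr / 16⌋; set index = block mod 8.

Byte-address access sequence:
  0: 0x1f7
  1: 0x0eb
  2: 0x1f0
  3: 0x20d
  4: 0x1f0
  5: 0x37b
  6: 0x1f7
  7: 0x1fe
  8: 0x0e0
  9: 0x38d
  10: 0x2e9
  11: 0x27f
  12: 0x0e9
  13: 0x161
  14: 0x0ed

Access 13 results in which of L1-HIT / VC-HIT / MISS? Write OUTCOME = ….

  [0] addr=0x1f7 blk=31 s=7: MISS | VC []
  [1] addr=0xeb blk=14 s=6: MISS | VC []
  [2] addr=0x1f0 blk=31 s=7: L1-HIT | VC []
  [3] addr=0x20d blk=32 s=0: MISS | VC []
  [4] addr=0x1f0 blk=31 s=7: L1-HIT | VC []
  [5] addr=0x37b blk=55 s=7: MISS | VC [31]
  [6] addr=0x1f7 blk=31 s=7: VC-HIT | VC [55]
  [7] addr=0x1fe blk=31 s=7: L1-HIT | VC [55]
  [8] addr=0xe0 blk=14 s=6: L1-HIT | VC [55]
  [9] addr=0x38d blk=56 s=0: MISS | VC [55, 32]
  [10] addr=0x2e9 blk=46 s=6: MISS | VC [55, 32, 14]
  [11] addr=0x27f blk=39 s=7: MISS | VC [55, 32, 14, 31]
  [12] addr=0xe9 blk=14 s=6: VC-HIT | VC [55, 32, 46, 31]
  [13] addr=0x161 blk=22 s=6: MISS | VC [55, 32, 46, 31, 14]
  [14] addr=0xed blk=14 s=6: VC-HIT | VC [55, 32, 46, 31, 22]

OUTCOME = MISS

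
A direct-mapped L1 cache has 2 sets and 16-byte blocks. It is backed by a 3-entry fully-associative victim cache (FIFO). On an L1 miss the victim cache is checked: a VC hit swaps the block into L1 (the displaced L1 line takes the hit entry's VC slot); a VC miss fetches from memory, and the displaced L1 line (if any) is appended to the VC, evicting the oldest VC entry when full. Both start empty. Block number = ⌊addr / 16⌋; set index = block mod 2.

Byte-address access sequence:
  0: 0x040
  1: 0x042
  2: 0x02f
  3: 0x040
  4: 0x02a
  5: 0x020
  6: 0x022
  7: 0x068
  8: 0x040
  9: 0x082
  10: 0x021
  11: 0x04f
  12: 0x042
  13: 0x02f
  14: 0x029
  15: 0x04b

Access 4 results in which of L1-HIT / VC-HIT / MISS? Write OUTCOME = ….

OUTCOME = VC-HIT

  [0] addr=0x40 blk=4 s=0: MISS | VC []
  [1] addr=0x42 blk=4 s=0: L1-HIT | VC []
  [2] addr=0x2f blk=2 s=0: MISS | VC [4]
  [3] addr=0x40 blk=4 s=0: VC-HIT | VC [2]
  [4] addr=0x2a blk=2 s=0: VC-HIT | VC [4]
  [5] addr=0x20 blk=2 s=0: L1-HIT | VC [4]
  [6] addr=0x22 blk=2 s=0: L1-HIT | VC [4]
  [7] addr=0x68 blk=6 s=0: MISS | VC [4, 2]
  [8] addr=0x40 blk=4 s=0: VC-HIT | VC [6, 2]
  [9] addr=0x82 blk=8 s=0: MISS | VC [6, 2, 4]
  [10] addr=0x21 blk=2 s=0: VC-HIT | VC [6, 8, 4]
  [11] addr=0x4f blk=4 s=0: VC-HIT | VC [6, 8, 2]
  [12] addr=0x42 blk=4 s=0: L1-HIT | VC [6, 8, 2]
  [13] addr=0x2f blk=2 s=0: VC-HIT | VC [6, 8, 4]
  [14] addr=0x29 blk=2 s=0: L1-HIT | VC [6, 8, 4]
  [15] addr=0x4b blk=4 s=0: VC-HIT | VC [6, 8, 2]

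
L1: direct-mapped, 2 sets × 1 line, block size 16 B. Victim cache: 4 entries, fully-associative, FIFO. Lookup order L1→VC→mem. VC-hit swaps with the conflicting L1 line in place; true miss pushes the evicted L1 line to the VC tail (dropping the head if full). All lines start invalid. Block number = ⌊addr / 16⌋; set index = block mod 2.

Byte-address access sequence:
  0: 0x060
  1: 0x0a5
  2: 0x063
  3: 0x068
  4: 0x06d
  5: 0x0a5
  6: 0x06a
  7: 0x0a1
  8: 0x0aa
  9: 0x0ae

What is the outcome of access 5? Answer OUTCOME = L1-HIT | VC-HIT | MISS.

OUTCOME = VC-HIT

0: 0x60 (blk 6, set 0) → MISS  vc=[]
1: 0xa5 (blk 10, set 0) → MISS  vc=[6]
2: 0x63 (blk 6, set 0) → VC-HIT  vc=[10]
3: 0x68 (blk 6, set 0) → L1-HIT  vc=[10]
4: 0x6d (blk 6, set 0) → L1-HIT  vc=[10]
5: 0xa5 (blk 10, set 0) → VC-HIT  vc=[6]
6: 0x6a (blk 6, set 0) → VC-HIT  vc=[10]
7: 0xa1 (blk 10, set 0) → VC-HIT  vc=[6]
8: 0xaa (blk 10, set 0) → L1-HIT  vc=[6]
9: 0xae (blk 10, set 0) → L1-HIT  vc=[6]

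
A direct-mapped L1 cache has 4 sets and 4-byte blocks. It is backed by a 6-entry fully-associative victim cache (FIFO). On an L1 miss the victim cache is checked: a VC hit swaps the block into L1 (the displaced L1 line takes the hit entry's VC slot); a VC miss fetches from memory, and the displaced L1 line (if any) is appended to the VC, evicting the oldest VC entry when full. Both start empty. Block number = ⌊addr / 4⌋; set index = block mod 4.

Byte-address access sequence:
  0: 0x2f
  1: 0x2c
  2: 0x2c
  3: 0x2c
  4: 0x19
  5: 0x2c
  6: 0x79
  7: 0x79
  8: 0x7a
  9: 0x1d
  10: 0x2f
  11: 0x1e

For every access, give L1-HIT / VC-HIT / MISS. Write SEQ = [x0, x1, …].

0: 0x2f (blk 11, set 3) → MISS  vc=[]
1: 0x2c (blk 11, set 3) → L1-HIT  vc=[]
2: 0x2c (blk 11, set 3) → L1-HIT  vc=[]
3: 0x2c (blk 11, set 3) → L1-HIT  vc=[]
4: 0x19 (blk 6, set 2) → MISS  vc=[]
5: 0x2c (blk 11, set 3) → L1-HIT  vc=[]
6: 0x79 (blk 30, set 2) → MISS  vc=[6]
7: 0x79 (blk 30, set 2) → L1-HIT  vc=[6]
8: 0x7a (blk 30, set 2) → L1-HIT  vc=[6]
9: 0x1d (blk 7, set 3) → MISS  vc=[6, 11]
10: 0x2f (blk 11, set 3) → VC-HIT  vc=[6, 7]
11: 0x1e (blk 7, set 3) → VC-HIT  vc=[6, 11]

SEQ = [MISS, L1-HIT, L1-HIT, L1-HIT, MISS, L1-HIT, MISS, L1-HIT, L1-HIT, MISS, VC-HIT, VC-HIT]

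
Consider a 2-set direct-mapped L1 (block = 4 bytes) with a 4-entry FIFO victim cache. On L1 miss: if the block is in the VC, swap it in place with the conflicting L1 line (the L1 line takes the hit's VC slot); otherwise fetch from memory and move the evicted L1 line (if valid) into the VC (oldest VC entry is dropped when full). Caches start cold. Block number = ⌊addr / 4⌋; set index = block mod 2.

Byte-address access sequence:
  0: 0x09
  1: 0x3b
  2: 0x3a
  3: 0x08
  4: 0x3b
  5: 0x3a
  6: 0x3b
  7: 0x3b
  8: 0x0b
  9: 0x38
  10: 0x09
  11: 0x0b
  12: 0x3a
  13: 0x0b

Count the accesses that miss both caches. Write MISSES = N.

  [0] addr=0x9 blk=2 s=0: MISS | VC []
  [1] addr=0x3b blk=14 s=0: MISS | VC [2]
  [2] addr=0x3a blk=14 s=0: L1-HIT | VC [2]
  [3] addr=0x8 blk=2 s=0: VC-HIT | VC [14]
  [4] addr=0x3b blk=14 s=0: VC-HIT | VC [2]
  [5] addr=0x3a blk=14 s=0: L1-HIT | VC [2]
  [6] addr=0x3b blk=14 s=0: L1-HIT | VC [2]
  [7] addr=0x3b blk=14 s=0: L1-HIT | VC [2]
  [8] addr=0xb blk=2 s=0: VC-HIT | VC [14]
  [9] addr=0x38 blk=14 s=0: VC-HIT | VC [2]
  [10] addr=0x9 blk=2 s=0: VC-HIT | VC [14]
  [11] addr=0xb blk=2 s=0: L1-HIT | VC [14]
  [12] addr=0x3a blk=14 s=0: VC-HIT | VC [2]
  [13] addr=0xb blk=2 s=0: VC-HIT | VC [14]

MISSES = 2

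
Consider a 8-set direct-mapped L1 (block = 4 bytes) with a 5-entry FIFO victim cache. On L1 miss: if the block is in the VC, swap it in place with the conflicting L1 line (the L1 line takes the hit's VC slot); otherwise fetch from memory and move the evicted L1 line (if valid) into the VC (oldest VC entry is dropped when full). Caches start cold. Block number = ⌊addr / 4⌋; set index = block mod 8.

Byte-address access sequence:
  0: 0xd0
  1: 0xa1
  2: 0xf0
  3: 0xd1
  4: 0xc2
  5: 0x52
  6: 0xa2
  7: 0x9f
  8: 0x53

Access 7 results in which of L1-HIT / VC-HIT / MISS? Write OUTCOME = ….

#0 0xd0→b52/s4 MISS; vc=[]
#1 0xa1→b40/s0 MISS; vc=[]
#2 0xf0→b60/s4 MISS; vc=[52]
#3 0xd1→b52/s4 VC-HIT; vc=[60]
#4 0xc2→b48/s0 MISS; vc=[60,40]
#5 0x52→b20/s4 MISS; vc=[60,40,52]
#6 0xa2→b40/s0 VC-HIT; vc=[60,48,52]
#7 0x9f→b39/s7 MISS; vc=[60,48,52]
#8 0x53→b20/s4 L1-HIT; vc=[60,48,52]

OUTCOME = MISS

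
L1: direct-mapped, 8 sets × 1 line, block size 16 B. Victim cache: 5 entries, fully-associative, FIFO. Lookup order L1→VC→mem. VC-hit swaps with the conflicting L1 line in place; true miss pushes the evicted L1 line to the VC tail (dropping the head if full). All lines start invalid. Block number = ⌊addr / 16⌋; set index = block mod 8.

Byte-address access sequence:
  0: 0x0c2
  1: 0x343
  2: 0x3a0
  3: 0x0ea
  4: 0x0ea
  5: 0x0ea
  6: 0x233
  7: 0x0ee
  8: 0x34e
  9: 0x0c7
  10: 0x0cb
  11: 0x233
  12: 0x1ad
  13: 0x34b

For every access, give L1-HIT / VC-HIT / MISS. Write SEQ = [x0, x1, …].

#0 0xc2→b12/s4 MISS; vc=[]
#1 0x343→b52/s4 MISS; vc=[12]
#2 0x3a0→b58/s2 MISS; vc=[12]
#3 0xea→b14/s6 MISS; vc=[12]
#4 0xea→b14/s6 L1-HIT; vc=[12]
#5 0xea→b14/s6 L1-HIT; vc=[12]
#6 0x233→b35/s3 MISS; vc=[12]
#7 0xee→b14/s6 L1-HIT; vc=[12]
#8 0x34e→b52/s4 L1-HIT; vc=[12]
#9 0xc7→b12/s4 VC-HIT; vc=[52]
#10 0xcb→b12/s4 L1-HIT; vc=[52]
#11 0x233→b35/s3 L1-HIT; vc=[52]
#12 0x1ad→b26/s2 MISS; vc=[52,58]
#13 0x34b→b52/s4 VC-HIT; vc=[12,58]

SEQ = [MISS, MISS, MISS, MISS, L1-HIT, L1-HIT, MISS, L1-HIT, L1-HIT, VC-HIT, L1-HIT, L1-HIT, MISS, VC-HIT]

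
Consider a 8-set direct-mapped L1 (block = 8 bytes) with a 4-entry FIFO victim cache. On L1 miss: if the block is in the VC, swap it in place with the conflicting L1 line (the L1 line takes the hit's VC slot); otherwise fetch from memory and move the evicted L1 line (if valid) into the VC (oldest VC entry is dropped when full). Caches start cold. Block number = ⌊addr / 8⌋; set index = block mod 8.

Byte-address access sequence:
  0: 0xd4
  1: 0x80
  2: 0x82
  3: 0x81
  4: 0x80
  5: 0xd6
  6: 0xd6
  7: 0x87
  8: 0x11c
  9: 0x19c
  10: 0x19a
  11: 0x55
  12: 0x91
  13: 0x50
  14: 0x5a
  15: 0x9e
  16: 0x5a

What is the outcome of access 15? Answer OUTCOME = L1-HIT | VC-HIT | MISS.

0: 0xd4 (blk 26, set 2) → MISS  vc=[]
1: 0x80 (blk 16, set 0) → MISS  vc=[]
2: 0x82 (blk 16, set 0) → L1-HIT  vc=[]
3: 0x81 (blk 16, set 0) → L1-HIT  vc=[]
4: 0x80 (blk 16, set 0) → L1-HIT  vc=[]
5: 0xd6 (blk 26, set 2) → L1-HIT  vc=[]
6: 0xd6 (blk 26, set 2) → L1-HIT  vc=[]
7: 0x87 (blk 16, set 0) → L1-HIT  vc=[]
8: 0x11c (blk 35, set 3) → MISS  vc=[]
9: 0x19c (blk 51, set 3) → MISS  vc=[35]
10: 0x19a (blk 51, set 3) → L1-HIT  vc=[35]
11: 0x55 (blk 10, set 2) → MISS  vc=[35, 26]
12: 0x91 (blk 18, set 2) → MISS  vc=[35, 26, 10]
13: 0x50 (blk 10, set 2) → VC-HIT  vc=[35, 26, 18]
14: 0x5a (blk 11, set 3) → MISS  vc=[35, 26, 18, 51]
15: 0x9e (blk 19, set 3) → MISS  vc=[26, 18, 51, 11]
16: 0x5a (blk 11, set 3) → VC-HIT  vc=[26, 18, 51, 19]

OUTCOME = MISS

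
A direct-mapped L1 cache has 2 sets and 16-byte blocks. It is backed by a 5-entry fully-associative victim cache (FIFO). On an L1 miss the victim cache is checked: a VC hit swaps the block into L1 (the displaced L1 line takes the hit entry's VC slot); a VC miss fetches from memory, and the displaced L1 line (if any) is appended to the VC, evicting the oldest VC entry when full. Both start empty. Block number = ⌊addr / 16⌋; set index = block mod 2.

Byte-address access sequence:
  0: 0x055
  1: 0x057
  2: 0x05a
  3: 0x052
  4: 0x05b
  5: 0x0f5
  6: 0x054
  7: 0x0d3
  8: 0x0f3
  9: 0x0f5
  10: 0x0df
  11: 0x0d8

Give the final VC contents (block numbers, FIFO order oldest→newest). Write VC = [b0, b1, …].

VC = [15, 5]

  [0] addr=0x55 blk=5 s=1: MISS | VC []
  [1] addr=0x57 blk=5 s=1: L1-HIT | VC []
  [2] addr=0x5a blk=5 s=1: L1-HIT | VC []
  [3] addr=0x52 blk=5 s=1: L1-HIT | VC []
  [4] addr=0x5b blk=5 s=1: L1-HIT | VC []
  [5] addr=0xf5 blk=15 s=1: MISS | VC [5]
  [6] addr=0x54 blk=5 s=1: VC-HIT | VC [15]
  [7] addr=0xd3 blk=13 s=1: MISS | VC [15, 5]
  [8] addr=0xf3 blk=15 s=1: VC-HIT | VC [13, 5]
  [9] addr=0xf5 blk=15 s=1: L1-HIT | VC [13, 5]
  [10] addr=0xdf blk=13 s=1: VC-HIT | VC [15, 5]
  [11] addr=0xd8 blk=13 s=1: L1-HIT | VC [15, 5]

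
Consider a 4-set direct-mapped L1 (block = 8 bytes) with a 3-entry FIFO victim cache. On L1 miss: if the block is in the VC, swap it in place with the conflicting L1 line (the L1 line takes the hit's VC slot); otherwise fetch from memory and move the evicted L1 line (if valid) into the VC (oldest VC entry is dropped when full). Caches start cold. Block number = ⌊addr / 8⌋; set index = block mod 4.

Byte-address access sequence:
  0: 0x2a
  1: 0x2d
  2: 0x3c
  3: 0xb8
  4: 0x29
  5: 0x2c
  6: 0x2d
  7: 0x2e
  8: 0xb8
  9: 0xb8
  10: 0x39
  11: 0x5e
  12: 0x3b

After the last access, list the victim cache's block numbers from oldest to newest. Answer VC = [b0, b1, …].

VC = [23, 11]

0: 0x2a (blk 5, set 1) → MISS  vc=[]
1: 0x2d (blk 5, set 1) → L1-HIT  vc=[]
2: 0x3c (blk 7, set 3) → MISS  vc=[]
3: 0xb8 (blk 23, set 3) → MISS  vc=[7]
4: 0x29 (blk 5, set 1) → L1-HIT  vc=[7]
5: 0x2c (blk 5, set 1) → L1-HIT  vc=[7]
6: 0x2d (blk 5, set 1) → L1-HIT  vc=[7]
7: 0x2e (blk 5, set 1) → L1-HIT  vc=[7]
8: 0xb8 (blk 23, set 3) → L1-HIT  vc=[7]
9: 0xb8 (blk 23, set 3) → L1-HIT  vc=[7]
10: 0x39 (blk 7, set 3) → VC-HIT  vc=[23]
11: 0x5e (blk 11, set 3) → MISS  vc=[23, 7]
12: 0x3b (blk 7, set 3) → VC-HIT  vc=[23, 11]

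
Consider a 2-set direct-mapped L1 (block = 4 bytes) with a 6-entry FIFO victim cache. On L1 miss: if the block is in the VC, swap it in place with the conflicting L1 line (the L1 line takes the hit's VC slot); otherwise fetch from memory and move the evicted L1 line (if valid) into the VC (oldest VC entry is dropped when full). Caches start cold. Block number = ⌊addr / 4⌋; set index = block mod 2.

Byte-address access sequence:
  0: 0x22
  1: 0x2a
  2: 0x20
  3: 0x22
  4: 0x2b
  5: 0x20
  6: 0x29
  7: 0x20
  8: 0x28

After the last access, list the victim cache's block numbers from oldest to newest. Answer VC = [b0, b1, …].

#0 0x22→b8/s0 MISS; vc=[]
#1 0x2a→b10/s0 MISS; vc=[8]
#2 0x20→b8/s0 VC-HIT; vc=[10]
#3 0x22→b8/s0 L1-HIT; vc=[10]
#4 0x2b→b10/s0 VC-HIT; vc=[8]
#5 0x20→b8/s0 VC-HIT; vc=[10]
#6 0x29→b10/s0 VC-HIT; vc=[8]
#7 0x20→b8/s0 VC-HIT; vc=[10]
#8 0x28→b10/s0 VC-HIT; vc=[8]

VC = [8]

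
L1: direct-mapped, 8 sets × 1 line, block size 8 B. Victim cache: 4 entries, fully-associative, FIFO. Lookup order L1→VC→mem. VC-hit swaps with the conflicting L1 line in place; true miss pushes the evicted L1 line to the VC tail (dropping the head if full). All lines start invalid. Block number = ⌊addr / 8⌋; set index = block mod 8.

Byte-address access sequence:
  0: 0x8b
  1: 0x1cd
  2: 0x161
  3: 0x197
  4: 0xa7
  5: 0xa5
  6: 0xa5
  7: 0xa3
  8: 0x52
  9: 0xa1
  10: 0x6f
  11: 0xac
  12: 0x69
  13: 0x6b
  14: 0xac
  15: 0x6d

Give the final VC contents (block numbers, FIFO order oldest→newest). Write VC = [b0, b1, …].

VC = [17, 44, 50, 21]

#0 0x8b→b17/s1 MISS; vc=[]
#1 0x1cd→b57/s1 MISS; vc=[17]
#2 0x161→b44/s4 MISS; vc=[17]
#3 0x197→b50/s2 MISS; vc=[17]
#4 0xa7→b20/s4 MISS; vc=[17,44]
#5 0xa5→b20/s4 L1-HIT; vc=[17,44]
#6 0xa5→b20/s4 L1-HIT; vc=[17,44]
#7 0xa3→b20/s4 L1-HIT; vc=[17,44]
#8 0x52→b10/s2 MISS; vc=[17,44,50]
#9 0xa1→b20/s4 L1-HIT; vc=[17,44,50]
#10 0x6f→b13/s5 MISS; vc=[17,44,50]
#11 0xac→b21/s5 MISS; vc=[17,44,50,13]
#12 0x69→b13/s5 VC-HIT; vc=[17,44,50,21]
#13 0x6b→b13/s5 L1-HIT; vc=[17,44,50,21]
#14 0xac→b21/s5 VC-HIT; vc=[17,44,50,13]
#15 0x6d→b13/s5 VC-HIT; vc=[17,44,50,21]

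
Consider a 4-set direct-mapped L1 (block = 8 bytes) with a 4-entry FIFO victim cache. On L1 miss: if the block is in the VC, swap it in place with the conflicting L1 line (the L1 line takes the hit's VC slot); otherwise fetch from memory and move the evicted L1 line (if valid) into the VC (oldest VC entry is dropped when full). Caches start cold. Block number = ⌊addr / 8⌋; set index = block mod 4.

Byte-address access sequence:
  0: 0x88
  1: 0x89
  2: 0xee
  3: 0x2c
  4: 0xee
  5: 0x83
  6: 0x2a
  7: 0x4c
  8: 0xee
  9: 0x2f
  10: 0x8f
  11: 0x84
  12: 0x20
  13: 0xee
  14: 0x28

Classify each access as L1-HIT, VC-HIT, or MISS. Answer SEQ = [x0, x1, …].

SEQ = [MISS, L1-HIT, MISS, MISS, VC-HIT, MISS, VC-HIT, MISS, VC-HIT, VC-HIT, VC-HIT, L1-HIT, MISS, VC-HIT, VC-HIT]

#0 0x88→b17/s1 MISS; vc=[]
#1 0x89→b17/s1 L1-HIT; vc=[]
#2 0xee→b29/s1 MISS; vc=[17]
#3 0x2c→b5/s1 MISS; vc=[17,29]
#4 0xee→b29/s1 VC-HIT; vc=[17,5]
#5 0x83→b16/s0 MISS; vc=[17,5]
#6 0x2a→b5/s1 VC-HIT; vc=[17,29]
#7 0x4c→b9/s1 MISS; vc=[17,29,5]
#8 0xee→b29/s1 VC-HIT; vc=[17,9,5]
#9 0x2f→b5/s1 VC-HIT; vc=[17,9,29]
#10 0x8f→b17/s1 VC-HIT; vc=[5,9,29]
#11 0x84→b16/s0 L1-HIT; vc=[5,9,29]
#12 0x20→b4/s0 MISS; vc=[5,9,29,16]
#13 0xee→b29/s1 VC-HIT; vc=[5,9,17,16]
#14 0x28→b5/s1 VC-HIT; vc=[29,9,17,16]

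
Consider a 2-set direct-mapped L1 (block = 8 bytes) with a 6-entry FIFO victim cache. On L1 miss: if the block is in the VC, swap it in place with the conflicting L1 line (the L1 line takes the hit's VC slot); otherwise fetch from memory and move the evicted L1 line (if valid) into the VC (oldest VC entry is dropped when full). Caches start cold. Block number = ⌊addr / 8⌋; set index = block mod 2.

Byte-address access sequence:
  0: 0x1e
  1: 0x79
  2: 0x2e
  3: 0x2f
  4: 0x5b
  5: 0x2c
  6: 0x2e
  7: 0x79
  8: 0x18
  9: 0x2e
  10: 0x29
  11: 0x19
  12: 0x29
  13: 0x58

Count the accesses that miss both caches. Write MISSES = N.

  [0] addr=0x1e blk=3 s=1: MISS | VC []
  [1] addr=0x79 blk=15 s=1: MISS | VC [3]
  [2] addr=0x2e blk=5 s=1: MISS | VC [3, 15]
  [3] addr=0x2f blk=5 s=1: L1-HIT | VC [3, 15]
  [4] addr=0x5b blk=11 s=1: MISS | VC [3, 15, 5]
  [5] addr=0x2c blk=5 s=1: VC-HIT | VC [3, 15, 11]
  [6] addr=0x2e blk=5 s=1: L1-HIT | VC [3, 15, 11]
  [7] addr=0x79 blk=15 s=1: VC-HIT | VC [3, 5, 11]
  [8] addr=0x18 blk=3 s=1: VC-HIT | VC [15, 5, 11]
  [9] addr=0x2e blk=5 s=1: VC-HIT | VC [15, 3, 11]
  [10] addr=0x29 blk=5 s=1: L1-HIT | VC [15, 3, 11]
  [11] addr=0x19 blk=3 s=1: VC-HIT | VC [15, 5, 11]
  [12] addr=0x29 blk=5 s=1: VC-HIT | VC [15, 3, 11]
  [13] addr=0x58 blk=11 s=1: VC-HIT | VC [15, 3, 5]

MISSES = 4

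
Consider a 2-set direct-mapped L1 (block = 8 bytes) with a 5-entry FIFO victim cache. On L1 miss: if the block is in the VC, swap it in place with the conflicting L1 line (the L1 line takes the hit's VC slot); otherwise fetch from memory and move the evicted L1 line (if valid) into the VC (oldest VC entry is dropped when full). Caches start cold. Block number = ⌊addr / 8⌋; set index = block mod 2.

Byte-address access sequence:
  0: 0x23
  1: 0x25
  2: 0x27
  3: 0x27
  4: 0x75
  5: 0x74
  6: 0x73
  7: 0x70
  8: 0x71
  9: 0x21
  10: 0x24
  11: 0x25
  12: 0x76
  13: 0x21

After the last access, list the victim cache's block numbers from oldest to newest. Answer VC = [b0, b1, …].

VC = [14]

  [0] addr=0x23 blk=4 s=0: MISS | VC []
  [1] addr=0x25 blk=4 s=0: L1-HIT | VC []
  [2] addr=0x27 blk=4 s=0: L1-HIT | VC []
  [3] addr=0x27 blk=4 s=0: L1-HIT | VC []
  [4] addr=0x75 blk=14 s=0: MISS | VC [4]
  [5] addr=0x74 blk=14 s=0: L1-HIT | VC [4]
  [6] addr=0x73 blk=14 s=0: L1-HIT | VC [4]
  [7] addr=0x70 blk=14 s=0: L1-HIT | VC [4]
  [8] addr=0x71 blk=14 s=0: L1-HIT | VC [4]
  [9] addr=0x21 blk=4 s=0: VC-HIT | VC [14]
  [10] addr=0x24 blk=4 s=0: L1-HIT | VC [14]
  [11] addr=0x25 blk=4 s=0: L1-HIT | VC [14]
  [12] addr=0x76 blk=14 s=0: VC-HIT | VC [4]
  [13] addr=0x21 blk=4 s=0: VC-HIT | VC [14]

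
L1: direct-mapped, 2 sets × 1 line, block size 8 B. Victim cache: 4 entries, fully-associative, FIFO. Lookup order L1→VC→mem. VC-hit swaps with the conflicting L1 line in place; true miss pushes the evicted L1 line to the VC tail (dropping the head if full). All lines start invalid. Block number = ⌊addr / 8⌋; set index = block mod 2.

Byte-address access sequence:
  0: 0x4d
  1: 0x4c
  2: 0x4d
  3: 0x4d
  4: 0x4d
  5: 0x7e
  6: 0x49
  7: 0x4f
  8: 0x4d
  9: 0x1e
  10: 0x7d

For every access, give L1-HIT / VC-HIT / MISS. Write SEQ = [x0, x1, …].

SEQ = [MISS, L1-HIT, L1-HIT, L1-HIT, L1-HIT, MISS, VC-HIT, L1-HIT, L1-HIT, MISS, VC-HIT]

0: 0x4d (blk 9, set 1) → MISS  vc=[]
1: 0x4c (blk 9, set 1) → L1-HIT  vc=[]
2: 0x4d (blk 9, set 1) → L1-HIT  vc=[]
3: 0x4d (blk 9, set 1) → L1-HIT  vc=[]
4: 0x4d (blk 9, set 1) → L1-HIT  vc=[]
5: 0x7e (blk 15, set 1) → MISS  vc=[9]
6: 0x49 (blk 9, set 1) → VC-HIT  vc=[15]
7: 0x4f (blk 9, set 1) → L1-HIT  vc=[15]
8: 0x4d (blk 9, set 1) → L1-HIT  vc=[15]
9: 0x1e (blk 3, set 1) → MISS  vc=[15, 9]
10: 0x7d (blk 15, set 1) → VC-HIT  vc=[3, 9]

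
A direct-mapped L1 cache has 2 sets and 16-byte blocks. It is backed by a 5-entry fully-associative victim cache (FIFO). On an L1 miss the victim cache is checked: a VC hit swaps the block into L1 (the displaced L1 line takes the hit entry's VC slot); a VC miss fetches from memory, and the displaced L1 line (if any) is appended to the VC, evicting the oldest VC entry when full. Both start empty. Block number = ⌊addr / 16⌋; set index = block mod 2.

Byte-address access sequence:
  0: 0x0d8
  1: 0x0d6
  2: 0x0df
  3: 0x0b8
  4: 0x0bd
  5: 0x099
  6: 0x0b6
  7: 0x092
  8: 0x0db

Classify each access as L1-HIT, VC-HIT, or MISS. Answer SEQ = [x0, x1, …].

#0 0xd8→b13/s1 MISS; vc=[]
#1 0xd6→b13/s1 L1-HIT; vc=[]
#2 0xdf→b13/s1 L1-HIT; vc=[]
#3 0xb8→b11/s1 MISS; vc=[13]
#4 0xbd→b11/s1 L1-HIT; vc=[13]
#5 0x99→b9/s1 MISS; vc=[13,11]
#6 0xb6→b11/s1 VC-HIT; vc=[13,9]
#7 0x92→b9/s1 VC-HIT; vc=[13,11]
#8 0xdb→b13/s1 VC-HIT; vc=[9,11]

SEQ = [MISS, L1-HIT, L1-HIT, MISS, L1-HIT, MISS, VC-HIT, VC-HIT, VC-HIT]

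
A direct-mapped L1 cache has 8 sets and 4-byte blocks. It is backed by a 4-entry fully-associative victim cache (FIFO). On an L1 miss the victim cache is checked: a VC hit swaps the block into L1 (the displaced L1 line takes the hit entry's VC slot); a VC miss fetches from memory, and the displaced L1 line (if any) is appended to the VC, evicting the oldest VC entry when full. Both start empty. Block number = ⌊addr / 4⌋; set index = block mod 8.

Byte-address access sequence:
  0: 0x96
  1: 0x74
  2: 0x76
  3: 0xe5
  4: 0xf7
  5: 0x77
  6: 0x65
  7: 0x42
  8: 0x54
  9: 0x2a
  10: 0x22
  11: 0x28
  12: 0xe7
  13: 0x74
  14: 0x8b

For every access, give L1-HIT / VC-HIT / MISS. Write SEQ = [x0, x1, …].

  [0] addr=0x96 blk=37 s=5: MISS | VC []
  [1] addr=0x74 blk=29 s=5: MISS | VC [37]
  [2] addr=0x76 blk=29 s=5: L1-HIT | VC [37]
  [3] addr=0xe5 blk=57 s=1: MISS | VC [37]
  [4] addr=0xf7 blk=61 s=5: MISS | VC [37, 29]
  [5] addr=0x77 blk=29 s=5: VC-HIT | VC [37, 61]
  [6] addr=0x65 blk=25 s=1: MISS | VC [37, 61, 57]
  [7] addr=0x42 blk=16 s=0: MISS | VC [37, 61, 57]
  [8] addr=0x54 blk=21 s=5: MISS | VC [37, 61, 57, 29]
  [9] addr=0x2a blk=10 s=2: MISS | VC [37, 61, 57, 29]
  [10] addr=0x22 blk=8 s=0: MISS | VC [61, 57, 29, 16]
  [11] addr=0x28 blk=10 s=2: L1-HIT | VC [61, 57, 29, 16]
  [12] addr=0xe7 blk=57 s=1: VC-HIT | VC [61, 25, 29, 16]
  [13] addr=0x74 blk=29 s=5: VC-HIT | VC [61, 25, 21, 16]
  [14] addr=0x8b blk=34 s=2: MISS | VC [25, 21, 16, 10]

SEQ = [MISS, MISS, L1-HIT, MISS, MISS, VC-HIT, MISS, MISS, MISS, MISS, MISS, L1-HIT, VC-HIT, VC-HIT, MISS]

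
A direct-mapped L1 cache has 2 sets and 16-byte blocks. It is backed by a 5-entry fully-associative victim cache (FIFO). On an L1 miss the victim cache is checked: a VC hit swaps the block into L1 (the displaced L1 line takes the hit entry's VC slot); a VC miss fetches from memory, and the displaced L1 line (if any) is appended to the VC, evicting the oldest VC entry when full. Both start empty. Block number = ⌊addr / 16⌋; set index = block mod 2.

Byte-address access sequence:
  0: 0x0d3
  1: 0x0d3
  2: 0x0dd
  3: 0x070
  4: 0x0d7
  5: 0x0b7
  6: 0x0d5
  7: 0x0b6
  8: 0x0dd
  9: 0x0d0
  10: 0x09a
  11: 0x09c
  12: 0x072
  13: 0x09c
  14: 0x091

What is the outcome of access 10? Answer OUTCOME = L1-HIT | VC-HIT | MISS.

  [0] addr=0xd3 blk=13 s=1: MISS | VC []
  [1] addr=0xd3 blk=13 s=1: L1-HIT | VC []
  [2] addr=0xdd blk=13 s=1: L1-HIT | VC []
  [3] addr=0x70 blk=7 s=1: MISS | VC [13]
  [4] addr=0xd7 blk=13 s=1: VC-HIT | VC [7]
  [5] addr=0xb7 blk=11 s=1: MISS | VC [7, 13]
  [6] addr=0xd5 blk=13 s=1: VC-HIT | VC [7, 11]
  [7] addr=0xb6 blk=11 s=1: VC-HIT | VC [7, 13]
  [8] addr=0xdd blk=13 s=1: VC-HIT | VC [7, 11]
  [9] addr=0xd0 blk=13 s=1: L1-HIT | VC [7, 11]
  [10] addr=0x9a blk=9 s=1: MISS | VC [7, 11, 13]
  [11] addr=0x9c blk=9 s=1: L1-HIT | VC [7, 11, 13]
  [12] addr=0x72 blk=7 s=1: VC-HIT | VC [9, 11, 13]
  [13] addr=0x9c blk=9 s=1: VC-HIT | VC [7, 11, 13]
  [14] addr=0x91 blk=9 s=1: L1-HIT | VC [7, 11, 13]

OUTCOME = MISS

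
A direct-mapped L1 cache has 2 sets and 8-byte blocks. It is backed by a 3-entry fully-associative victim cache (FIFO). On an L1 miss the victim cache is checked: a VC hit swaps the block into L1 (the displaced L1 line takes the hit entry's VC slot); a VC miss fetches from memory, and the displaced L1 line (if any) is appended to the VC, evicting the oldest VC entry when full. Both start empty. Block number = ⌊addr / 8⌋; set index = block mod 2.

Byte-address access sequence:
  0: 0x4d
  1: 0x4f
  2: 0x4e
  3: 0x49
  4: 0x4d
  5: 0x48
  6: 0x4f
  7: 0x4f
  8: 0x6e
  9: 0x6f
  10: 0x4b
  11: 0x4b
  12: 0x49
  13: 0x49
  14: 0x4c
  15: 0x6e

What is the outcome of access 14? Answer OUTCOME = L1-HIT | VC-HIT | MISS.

OUTCOME = L1-HIT

#0 0x4d→b9/s1 MISS; vc=[]
#1 0x4f→b9/s1 L1-HIT; vc=[]
#2 0x4e→b9/s1 L1-HIT; vc=[]
#3 0x49→b9/s1 L1-HIT; vc=[]
#4 0x4d→b9/s1 L1-HIT; vc=[]
#5 0x48→b9/s1 L1-HIT; vc=[]
#6 0x4f→b9/s1 L1-HIT; vc=[]
#7 0x4f→b9/s1 L1-HIT; vc=[]
#8 0x6e→b13/s1 MISS; vc=[9]
#9 0x6f→b13/s1 L1-HIT; vc=[9]
#10 0x4b→b9/s1 VC-HIT; vc=[13]
#11 0x4b→b9/s1 L1-HIT; vc=[13]
#12 0x49→b9/s1 L1-HIT; vc=[13]
#13 0x49→b9/s1 L1-HIT; vc=[13]
#14 0x4c→b9/s1 L1-HIT; vc=[13]
#15 0x6e→b13/s1 VC-HIT; vc=[9]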